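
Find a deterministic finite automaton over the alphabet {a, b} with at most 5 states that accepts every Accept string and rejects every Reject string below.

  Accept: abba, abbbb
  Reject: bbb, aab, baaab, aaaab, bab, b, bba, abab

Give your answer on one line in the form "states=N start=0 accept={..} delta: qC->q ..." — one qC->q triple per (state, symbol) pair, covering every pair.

Fold the examples into a partial DFA from state 0: repeatedly fix the first undefined (state, symbol) met by the shortest-then-alphabetical prefix, trying targets in increasing order and rejecting any under which an Accept and a Reject string meet in one state with the same remainder; add a state when all current targets are rejected. Accepting states are where Accept strings end.
a: 0a undefined. 0a->0: no, abba/bba meet in 0 with "bba" left. Open state 1: 0a->1.
b: 0b undefined. 0b->0: ok.
aa: 1a undefined. 1a->0: ok.
ab: 1b undefined. 1b->0: no, abba/bba meet in 1. 1b->1: no, abba/bbb meet in 0. Open state 2: 1b->2.
aba: 2a undefined. 2a->0: ok.
abb: 2b undefined. 2b->0: no, abba/bba meet in 1. 2b->1: no, abba/bbb meet in 0. 2b->2: no, abba/bbb meet in 0. Open state 3: 2b->3.
abba: 3a undefined. 3a->0: no, abba/bbb meet in 0. 3a->1: no, abba/bba meet in 1. 3a->2: no, abba/baaab meet in 2. 3a->3: ok.
abbb: 3b undefined. 3b->0: no, abbbb/bbb meet in 0. 3b->1: no, abbbb/baaab meet in 2. 3b->2: ok.
All examples now run through 4 states with every (state, symbol) defined. Accept strings end in {3}, Reject strings end in {0,1,2}; accept={3}.

states=4 start=0 accept={3} delta: 0a->1 0b->0 1a->0 1b->2 2a->0 2b->3 3a->3 3b->2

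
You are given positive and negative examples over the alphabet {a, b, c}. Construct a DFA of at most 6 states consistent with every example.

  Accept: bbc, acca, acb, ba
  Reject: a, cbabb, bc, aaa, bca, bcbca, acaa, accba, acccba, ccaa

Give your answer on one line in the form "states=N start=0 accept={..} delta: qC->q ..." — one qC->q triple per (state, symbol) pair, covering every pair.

Grow the machine one transition at a time. Run the examples from 0; the earliest place one falls off (shortest prefix, ties alphabetical) gets sent to the lowest-numbered state that keeps every Accept/Reject pair distinguishable — a pair clashes when both reach the same state with identical unread suffix — and to a fresh state only if none does.
a: 0a undefined. 0a->0: ok.
b: 0b undefined. 0b->0: no, bbc/bc meet in 0 with "c" left. Open state 1: 0b->1.
c: 0c undefined. 0c->0: no, acca/a meet in 0. 0c->1: no, acca/bca meet in 1 with "ca" left. Open state 2: 0c->2.
ba: 1a undefined. 1a->0: no, ba/a meet in 0. 1a->1: ok.
bb: 1b undefined. 1b->0: ok.
bc: 1c undefined. 1c->0: ok.
cb: 2b undefined. 2b->0: no, acb/a meet in 0. 2b->1: no, acb/cbabb meet in 1. 2b->2: ok.
cc: 2c undefined. 2c->0: no, acca/a meet in 0. 2c->1: no, acca/acccba meet in 1. 2c->2: no, acca/accba meet in 2 with "a" left. Open state 3: 2c->3.
aca: 2a undefined. 2a->0: ok.
cca: 3a undefined. 3a->0: no, acca/a meet in 0. 3a->1: no, acca/ccaa meet in 1. 3a->2: ok.
accb: 3b undefined. 3b->0: ok.
accc: 3c undefined. 3c->0: no, ba/acccba meet in 1. 3c->1: ok.
All examples now run through 4 states with every (state, symbol) defined. Accept strings end in {1,2}, Reject strings end in {0}; accept={1,2}.

states=4 start=0 accept={1,2} delta: 0a->0 0b->1 0c->2 1a->1 1b->0 1c->0 2a->0 2b->2 2c->3 3a->2 3b->0 3c->1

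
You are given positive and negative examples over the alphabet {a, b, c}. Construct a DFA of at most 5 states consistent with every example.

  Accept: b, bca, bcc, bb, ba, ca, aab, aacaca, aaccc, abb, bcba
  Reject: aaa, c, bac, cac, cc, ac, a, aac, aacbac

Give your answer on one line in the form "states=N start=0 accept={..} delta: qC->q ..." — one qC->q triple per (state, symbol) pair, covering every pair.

Fold the examples into a partial DFA from state 0: repeatedly fix the first undefined (state, symbol) met by the shortest-then-alphabetical prefix, trying targets in increasing order and rejecting any under which an Accept and a Reject string meet in one state with the same remainder; add a state when all current targets are rejected. Accepting states are where Accept strings end.
a: 0a undefined. 0a->0: ok.
b: 0b undefined. 0b->0: no, b/aaa meet in 0. Open state 1: 0b->1.
c: 0c undefined. 0c->0: no, ca/aaa meet in 0. 0c->1: no, b/c meet in 1. Open state 2: 0c->2.
ba: 1a undefined. 1a->0: no, ba/aaa meet in 0. 1a->1: ok.
bb: 1b undefined. 1b->0: no, bb/aaa meet in 0. 1b->1: ok.
bc: 1c undefined. 1c->0: no, bca/aaa meet in 0. 1c->1: no, b/bac meet in 1. 1c->2: no, bcc/cc meet in 2 with "c" left. Open state 3: 1c->3.
ca: 2a undefined. 2a->0: no, ca/aaa meet in 0. 2a->1: ok.
cc: 2c undefined. 2c->0: no, aaccc/c meet in 2. 2c->1: no, b/cc meet in 1. 2c->2: no, aaccc/c meet in 2. 2c->3: ok.
bca: 3a undefined. 3a->0: no, bca/aaa meet in 0. 3a->1: ok.
bcb: 3b undefined. 3b->0: no, bcba/aaa meet in 0. 3b->1: ok.
bcc: 3c undefined. 3c->0: no, bcc/aaa meet in 0. 3c->1: ok.
aacb: 2b undefined. 2b->0: ok.
All examples now run through 4 states with every (state, symbol) defined. Accept strings end in {1}, Reject strings end in {0,2,3}; accept={1}.

states=4 start=0 accept={1} delta: 0a->0 0b->1 0c->2 1a->1 1b->1 1c->3 2a->1 2b->0 2c->3 3a->1 3b->1 3c->1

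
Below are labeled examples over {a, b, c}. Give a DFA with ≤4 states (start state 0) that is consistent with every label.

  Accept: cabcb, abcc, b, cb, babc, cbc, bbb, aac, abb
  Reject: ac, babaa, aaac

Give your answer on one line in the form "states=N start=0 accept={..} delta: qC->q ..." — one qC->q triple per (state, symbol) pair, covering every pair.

Grow the machine one transition at a time. Run the examples from 0; the earliest place one falls off (shortest prefix, ties alphabetical) gets sent to the lowest-numbered state that keeps every Accept/Reject pair distinguishable — a pair clashes when both reach the same state with identical unread suffix — and to a fresh state only if none does.
a: 0a undefined. 0a->0: no, aac/ac meet in 0 with "c" left. Open state 1: 0a->1.
b: 0b undefined. 0b->0: ok.
c: 0c undefined. 0c->0: ok.
aa: 1a undefined. 1a->0: ok.
ab: 1b undefined. 1b->0: no, cabcb/babaa meet in 0. 1b->1: no, babc/ac meet in 1 with "c" left. Open state 2: 1b->2.
ac: 1c undefined. 1c->0: no, b/ac meet in 0. 1c->1: ok.
abb: 2b undefined. 2b->0: ok.
abc: 2c undefined. 2c->0: ok.
baba: 2a undefined. 2a->0: ok.
All examples now run through 3 states with every (state, symbol) defined. Accept strings end in {0}, Reject strings end in {1}; accept={0}.

states=3 start=0 accept={0} delta: 0a->1 0b->0 0c->0 1a->0 1b->2 1c->1 2a->0 2b->0 2c->0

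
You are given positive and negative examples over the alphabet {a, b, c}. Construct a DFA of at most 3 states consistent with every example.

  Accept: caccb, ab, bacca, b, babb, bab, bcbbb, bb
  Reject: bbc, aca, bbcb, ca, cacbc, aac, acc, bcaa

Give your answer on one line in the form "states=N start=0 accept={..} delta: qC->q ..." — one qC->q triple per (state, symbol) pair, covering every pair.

State merging on the prefix tree: take the shortest (then alphabetical) example prefix whose next move is undefined and point that move at state 0, else 1, else 2, ...; a target is out if some Accept/Reject pair would then sit in one state with the same input left (inseparable). If every existing state is out, open a new one.
a: 0a undefined. 0a->0: ok.
b: 0b undefined. 0b->0: ok.
c: 0c undefined. 0c->0: no, caccb/bbc meet in 0. Open state 1: 0c->1.
ca: 1a undefined. 1a->0: no, ab/aca meet in 0. 1a->1: ok.
acc: 1c undefined. 1c->0: no, caccb/bbcb meet in 1 with "b" left. 1c->1: no, caccb/bbcb meet in 1 with "b" left. Open state 2: 1c->2.
bcb: 1b undefined. 1b->0: no, ab/bbcb meet in 0. 1b->1: no, bcbbb/bbc meet in 1. 1b->2: ok.
bcbb: 2b undefined. 2b->0: ok.
cacc: 2c undefined. 2c->0: ok.
bacca: 2a undefined. 2a->0: ok.
All examples now run through 3 states with every (state, symbol) defined. Accept strings end in {0}, Reject strings end in {1,2}; accept={0}.

states=3 start=0 accept={0} delta: 0a->0 0b->0 0c->1 1a->1 1b->2 1c->2 2a->0 2b->0 2c->0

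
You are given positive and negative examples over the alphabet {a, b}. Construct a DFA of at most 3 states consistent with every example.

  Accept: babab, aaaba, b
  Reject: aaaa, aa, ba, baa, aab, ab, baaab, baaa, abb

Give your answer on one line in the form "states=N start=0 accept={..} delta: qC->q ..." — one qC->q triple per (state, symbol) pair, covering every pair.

states=3 start=0 accept={0} delta: 0a->1 0b->0 1a->1 1b->2 2a->0 2b->1

State merging on the prefix tree: take the shortest (then alphabetical) example prefix whose next move is undefined and point that move at state 0, else 1, else 2, ...; a target is out if some Accept/Reject pair would then sit in one state with the same input left (inseparable). If every existing state is out, open a new one.
a: 0a undefined. 0a->0: no, aaaba/ba meet in 0 with "ba" left. Open state 1: 0a->1.
b: 0b undefined. 0b->0: ok.
aa: 1a undefined. 1a->0: no, b/aaaa meet in 0. 1a->1: ok.
ab: 1b undefined. 1b->0: no, babab/aab meet in 0. 1b->1: no, babab/aaaa meet in 1. Open state 2: 1b->2.
abb: 2b undefined. 2b->0: no, b/abb meet in 0. 2b->1: ok.
baba: 2a undefined. 2a->0: ok.
All examples now run through 3 states with every (state, symbol) defined. Accept strings end in {0}, Reject strings end in {1,2}; accept={0}.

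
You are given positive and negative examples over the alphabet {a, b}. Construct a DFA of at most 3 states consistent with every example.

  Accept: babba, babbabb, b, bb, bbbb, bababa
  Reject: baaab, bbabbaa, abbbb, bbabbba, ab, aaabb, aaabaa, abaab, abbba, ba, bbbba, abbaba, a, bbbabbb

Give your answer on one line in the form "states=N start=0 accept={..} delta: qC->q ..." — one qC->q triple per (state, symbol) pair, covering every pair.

states=3 start=0 accept={0} delta: 0a->1 0b->0 1a->0 1b->2 2a->2 2b->1

State merging on the prefix tree: take the shortest (then alphabetical) example prefix whose next move is undefined and point that move at state 0, else 1, else 2, ...; a target is out if some Accept/Reject pair would then sit in one state with the same input left (inseparable). If every existing state is out, open a new one.
a: 0a undefined. 0a->0: no, b/ab meet in 0 with "b" left. Open state 1: 0a->1.
b: 0b undefined. 0b->0: ok.
aa: 1a undefined. 1a->0: ok.
ab: 1b undefined. 1b->0: no, babba/bbabbba meet in 1. 1b->1: no, babba/bbabbba meet in 0. Open state 2: 1b->2.
aba: 2a undefined. 2a->0: no, bababa/aaabaa meet in 1. 2a->1: no, b/aaabaa meet in 0. 2a->2: ok.
abb: 2b undefined. 2b->0: no, babba/bbabbba meet in 1. 2b->1: ok.
All examples now run through 3 states with every (state, symbol) defined. Accept strings end in {0}, Reject strings end in {1,2}; accept={0}.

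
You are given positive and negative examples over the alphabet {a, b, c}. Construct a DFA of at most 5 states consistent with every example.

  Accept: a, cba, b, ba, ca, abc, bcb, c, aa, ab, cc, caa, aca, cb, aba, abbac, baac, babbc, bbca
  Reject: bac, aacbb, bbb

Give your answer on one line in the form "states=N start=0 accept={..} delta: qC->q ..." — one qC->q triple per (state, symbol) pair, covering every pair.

states=4 start=0 accept={0,1,2} delta: 0a->0 0b->1 0c->0 1a->2 1b->3 1c->0 2a->0 2b->0 2c->3 3a->0 3b->3 3c->0

Grow the machine one transition at a time. Run the examples from 0; the earliest place one falls off (shortest prefix, ties alphabetical) gets sent to the lowest-numbered state that keeps every Accept/Reject pair distinguishable — a pair clashes when both reach the same state with identical unread suffix — and to a fresh state only if none does.
a: 0a undefined. 0a->0: ok.
b: 0b undefined. 0b->0: no, a/bbb meet in 0. Open state 1: 0b->1.
c: 0c undefined. 0c->0: ok.
ba: 1a undefined. 1a->0: no, a/bac meet in 0. 1a->1: no, abc/bac meet in 1 with "c" left. Open state 2: 1a->2.
bb: 1b undefined. 1b->0: no, a/aacbb meet in 0. 1b->1: no, b/aacbb meet in 1. 1b->2: no, cba/aacbb meet in 2. Open state 3: 1b->3.
bc: 1c undefined. 1c->0: ok.
baa: 2a undefined. 2a->0: ok.
bab: 2b undefined. 2b->0: ok.
bac: 2c undefined. 2c->0: no, a/bac meet in 0. 2c->1: no, b/bac meet in 1. 2c->2: no, cba/bac meet in 2. 2c->3: ok.
bbb: 3b undefined. 3b->0: no, a/bbb meet in 0. 3b->1: no, b/bbb meet in 1. 3b->2: no, cba/bbb meet in 2. 3b->3: ok.
bbc: 3c undefined. 3c->0: ok.
abba: 3a undefined. 3a->0: ok.
All examples now run through 4 states with every (state, symbol) defined. Accept strings end in {0,1,2}, Reject strings end in {3}; accept={0,1,2}.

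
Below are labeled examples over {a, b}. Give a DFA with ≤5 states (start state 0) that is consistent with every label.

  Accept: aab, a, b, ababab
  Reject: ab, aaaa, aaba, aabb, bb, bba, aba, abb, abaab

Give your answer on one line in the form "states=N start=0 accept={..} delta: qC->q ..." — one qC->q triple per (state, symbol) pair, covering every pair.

State merging on the prefix tree: take the shortest (then alphabetical) example prefix whose next move is undefined and point that move at state 0, else 1, else 2, ...; a target is out if some Accept/Reject pair would then sit in one state with the same input left (inseparable). If every existing state is out, open a new one.
a: 0a undefined. 0a->0: no, aab/ab meet in 0 with "b" left. Open state 1: 0a->1.
b: 0b undefined. 0b->0: no, a/bba meet in 1. 0b->1: ok.
aa: 1a undefined. 1a->0: ok.
ab: 1b undefined. 1b->0: no, aab/bba meet in 1. 1b->1: no, aab/ab meet in 1. Open state 2: 1b->2.
aba: 2a undefined. 2a->0: ok.
abb: 2b undefined. 2b->0: ok.
All examples now run through 3 states with every (state, symbol) defined. Accept strings end in {1}, Reject strings end in {0,2}; accept={1}.

states=3 start=0 accept={1} delta: 0a->1 0b->1 1a->0 1b->2 2a->0 2b->0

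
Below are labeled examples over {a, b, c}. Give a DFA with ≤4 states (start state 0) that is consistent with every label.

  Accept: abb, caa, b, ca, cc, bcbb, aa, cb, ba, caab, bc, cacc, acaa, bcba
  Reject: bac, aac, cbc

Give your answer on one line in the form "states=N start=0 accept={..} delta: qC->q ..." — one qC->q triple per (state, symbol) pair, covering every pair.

State merging on the prefix tree: take the shortest (then alphabetical) example prefix whose next move is undefined and point that move at state 0, else 1, else 2, ...; a target is out if some Accept/Reject pair would then sit in one state with the same input left (inseparable). If every existing state is out, open a new one.
a: 0a undefined. 0a->0: ok.
b: 0b undefined. 0b->0: no, bc/bac meet in 0 with "c" left. Open state 1: 0b->1.
c: 0c undefined. 0c->0: no, caa/aac meet in 0. 0c->1: no, b/aac meet in 1. Open state 2: 0c->2.
ba: 1a undefined. 1a->0: ok.
bc: 1c undefined. 1c->0: ok.
ca: 2a undefined. 2a->0: ok.
cb: 2b undefined. 2b->0: ok.
cc: 2c undefined. 2c->0: ok.
abb: 1b undefined. 1b->0: ok.
All examples now run through 3 states with every (state, symbol) defined. Accept strings end in {0,1}, Reject strings end in {2}; accept={0,1}.

states=3 start=0 accept={0,1} delta: 0a->0 0b->1 0c->2 1a->0 1b->0 1c->0 2a->0 2b->0 2c->0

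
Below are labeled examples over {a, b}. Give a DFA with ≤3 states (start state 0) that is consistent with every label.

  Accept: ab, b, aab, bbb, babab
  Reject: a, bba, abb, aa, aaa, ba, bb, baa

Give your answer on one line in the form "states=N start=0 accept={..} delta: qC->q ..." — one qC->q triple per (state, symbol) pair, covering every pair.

states=2 start=0 accept={1} delta: 0a->0 0b->1 1a->0 1b->0

State merging on the prefix tree: take the shortest (then alphabetical) example prefix whose next move is undefined and point that move at state 0, else 1, else 2, ...; a target is out if some Accept/Reject pair would then sit in one state with the same input left (inseparable). If every existing state is out, open a new one.
a: 0a undefined. 0a->0: ok.
b: 0b undefined. 0b->0: no, ab/a meet in 0. Open state 1: 0b->1.
ba: 1a undefined. 1a->0: ok.
bb: 1b undefined. 1b->0: ok.
All examples now run through 2 states with every (state, symbol) defined. Accept strings end in {1}, Reject strings end in {0}; accept={1}.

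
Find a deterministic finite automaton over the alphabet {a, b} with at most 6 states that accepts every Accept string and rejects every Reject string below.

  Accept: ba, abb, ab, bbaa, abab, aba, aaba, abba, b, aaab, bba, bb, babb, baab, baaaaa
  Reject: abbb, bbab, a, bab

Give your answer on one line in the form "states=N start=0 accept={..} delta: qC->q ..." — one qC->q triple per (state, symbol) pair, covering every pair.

State merging on the prefix tree: take the shortest (then alphabetical) example prefix whose next move is undefined and point that move at state 0, else 1, else 2, ...; a target is out if some Accept/Reject pair would then sit in one state with the same input left (inseparable). If every existing state is out, open a new one.
a: 0a undefined. 0a->0: no, abab/bab meet in 0 with "bab" left. Open state 1: 0a->1.
b: 0b undefined. 0b->0: no, ba/a meet in 1. 0b->1: no, abab/bbab meet in 1 with "bab" left. Open state 2: 0b->2.
aa: 1a undefined. 1a->0: ok.
ab: 1b undefined. 1b->0: no, aba/a meet in 1. 1b->1: no, abb/abbb meet in 1. 1b->2: no, abab/bab meet in 2 with "ab" left. Open state 3: 1b->3.
ba: 2a undefined. 2a->0: no, b/bab meet in 2. 2a->1: no, ba/a meet in 1. 2a->2: no, bb/bab meet in 2 with "b" left. 2a->3: no, abb/bab meet in 3 with "b" left. Open state 4: 2a->4.
bb: 2b undefined. 2b->0: no, ab/bbab meet in 3. 2b->1: no, bbaa/a meet in 1. 2b->2: ok.
aba: 3a undefined. 3a->0: ok.
abb: 3b undefined. 3b->0: no, abab/abbb meet in 2. 3b->1: no, abb/a meet in 1. 3b->2: no, abb/abbb meet in 2. 3b->3: no, abb/abbb meet in 3. 3b->4: ok.
baa: 4a undefined. 4a->0: no, baaaaa/a meet in 1. 4a->1: no, bbaa/a meet in 1. 4a->2: ok.
bab: 4b undefined. 4b->0: no, aba/abbb meet in 0. 4b->1: ok.
All examples now run through 5 states with every (state, symbol) defined. Accept strings end in {0,2,3,4}, Reject strings end in {1}; accept={0,2,3,4}.

states=5 start=0 accept={0,2,3,4} delta: 0a->1 0b->2 1a->0 1b->3 2a->4 2b->2 3a->0 3b->4 4a->2 4b->1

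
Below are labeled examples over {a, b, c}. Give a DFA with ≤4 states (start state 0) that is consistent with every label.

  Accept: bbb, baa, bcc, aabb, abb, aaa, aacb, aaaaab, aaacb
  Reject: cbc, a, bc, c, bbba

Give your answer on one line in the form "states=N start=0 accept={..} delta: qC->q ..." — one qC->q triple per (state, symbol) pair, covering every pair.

states=3 start=0 accept={0,2} delta: 0a->1 0b->0 0c->1 1a->2 1b->0 1c->0 2a->0 2b->0 2c->0

Grow the machine one transition at a time. Run the examples from 0; the earliest place one falls off (shortest prefix, ties alphabetical) gets sent to the lowest-numbered state that keeps every Accept/Reject pair distinguishable — a pair clashes when both reach the same state with identical unread suffix — and to a fresh state only if none does.
a: 0a undefined. 0a->0: no, aaa/a meet in 0. Open state 1: 0a->1.
b: 0b undefined. 0b->0: ok.
c: 0c undefined. 0c->0: no, bbb/cbc meet in 0. 0c->1: ok.
aa: 1a undefined. 1a->0: no, aaa/a meet in 1. 1a->1: no, baa/a meet in 1. Open state 2: 1a->2.
ab: 1b undefined. 1b->0: ok.
aaa: 2a undefined. 2a->0: ok.
aab: 2b undefined. 2b->0: ok.
aac: 2c undefined. 2c->0: ok.
bcc: 1c undefined. 1c->0: ok.
All examples now run through 3 states with every (state, symbol) defined. Accept strings end in {0,2}, Reject strings end in {1}; accept={0,2}.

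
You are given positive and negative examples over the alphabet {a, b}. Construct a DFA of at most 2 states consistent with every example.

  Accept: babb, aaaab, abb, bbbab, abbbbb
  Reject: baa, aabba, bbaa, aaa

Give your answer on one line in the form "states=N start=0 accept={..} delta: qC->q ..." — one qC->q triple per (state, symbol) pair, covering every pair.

states=2 start=0 accept={1} delta: 0a->0 0b->1 1a->0 1b->1

Grow the machine one transition at a time. Run the examples from 0; the earliest place one falls off (shortest prefix, ties alphabetical) gets sent to the lowest-numbered state that keeps every Accept/Reject pair distinguishable — a pair clashes when both reach the same state with identical unread suffix — and to a fresh state only if none does.
a: 0a undefined. 0a->0: ok.
b: 0b undefined. 0b->0: no, babb/baa meet in 0. Open state 1: 0b->1.
ba: 1a undefined. 1a->0: ok.
bb: 1b undefined. 1b->0: no, babb/baa meet in 0. 1b->1: ok.
All examples now run through 2 states with every (state, symbol) defined. Accept strings end in {1}, Reject strings end in {0}; accept={1}.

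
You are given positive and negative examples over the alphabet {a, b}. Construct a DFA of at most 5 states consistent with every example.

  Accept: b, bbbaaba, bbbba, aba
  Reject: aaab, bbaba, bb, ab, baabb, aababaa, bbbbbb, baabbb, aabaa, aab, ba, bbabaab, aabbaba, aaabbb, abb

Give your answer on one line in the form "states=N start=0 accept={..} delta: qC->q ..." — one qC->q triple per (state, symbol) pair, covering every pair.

Grow the machine one transition at a time. Run the examples from 0; the earliest place one falls off (shortest prefix, ties alphabetical) gets sent to the lowest-numbered state that keeps every Accept/Reject pair distinguishable — a pair clashes when both reach the same state with identical unread suffix — and to a fresh state only if none does.
a: 0a undefined. 0a->0: no, b/aaab meet in 0 with "b" left. Open state 1: 0a->1.
b: 0b undefined. 0b->0: no, b/bb meet in 0. 0b->1: ok.
aa: 1a undefined. 1a->0: no, b/aababaa meet in 1. 1a->1: no, b/ba meet in 1. Open state 2: 1a->2.
ab: 1b undefined. 1b->0: no, b/bbaba meet in 1. 1b->1: no, b/bb meet in 1. 1b->2: ok.
aaa: 2a undefined. 2a->0: no, b/aaab meet in 1. 2a->1: no, b/bbaba meet in 1. 2a->2: no, aba/bb meet in 2. Open state 3: 2a->3.
aab: 2b undefined. 2b->0: no, b/aabbaba meet in 1. 2b->1: no, b/aab meet in 1. 2b->2: ok.
aaab: 3b undefined. 3b->0: no, b/bbaba meet in 1. 3b->1: no, b/aaab meet in 1. 3b->2: no, bbbba/bbaba meet in 3. 3b->3: no, bbbba/aaab meet in 3. Open state 4: 3b->4.
aaabb: 4b undefined. 4b->0: no, b/baabbb meet in 1. 4b->1: no, b/baabb meet in 1. 4b->2: ok.
aabaa: 3a undefined. 3a->0: no, bbbaaba/bb meet in 2. 3a->1: no, b/aabaa meet in 1. 3a->2: ok.
bbaba: 4a undefined. 4a->0: no, b/aababaa meet in 1. 4a->1: no, b/bbaba meet in 1. 4a->2: no, bbbaaba/aababaa meet in 3. 4a->3: no, bbbaaba/bbaba meet in 3. 4a->4: ok.
All examples now run through 5 states with every (state, symbol) defined. Accept strings end in {1,3}, Reject strings end in {2,4}; accept={1,3}.

states=5 start=0 accept={1,3} delta: 0a->1 0b->1 1a->2 1b->2 2a->3 2b->2 3a->2 3b->4 4a->4 4b->2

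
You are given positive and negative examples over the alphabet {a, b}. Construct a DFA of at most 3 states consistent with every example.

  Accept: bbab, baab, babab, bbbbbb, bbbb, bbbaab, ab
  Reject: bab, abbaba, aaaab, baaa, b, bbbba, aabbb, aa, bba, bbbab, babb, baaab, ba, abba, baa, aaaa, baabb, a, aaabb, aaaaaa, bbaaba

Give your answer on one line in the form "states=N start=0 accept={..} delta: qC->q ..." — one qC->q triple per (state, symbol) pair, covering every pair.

states=3 start=0 accept={0} delta: 0a->1 0b->1 1a->2 1b->0 2a->1 2b->2

Fold the examples into a partial DFA from state 0: repeatedly fix the first undefined (state, symbol) met by the shortest-then-alphabetical prefix, trying targets in increasing order and rejecting any under which an Accept and a Reject string meet in one state with the same remainder; add a state when all current targets are rejected. Accepting states are where Accept strings end.
a: 0a undefined. 0a->0: no, ab/aaaab meet in 0 with "b" left. Open state 1: 0a->1.
b: 0b undefined. 0b->0: no, bbab/bab meet in 1 with "b" left. 0b->1: ok.
aa: 1a undefined. 1a->0: no, baab/babb meet in 1 with "b" left. 1a->1: no, baab/bab meet in 1 with "b" left. Open state 2: 1a->2.
ab: 1b undefined. 1b->0: ok.
aaa: 2a undefined. 2a->0: no, bbab/aaaab meet in 0. 2a->1: ok.
aab: 2b undefined. 2b->0: no, bbab/bab meet in 0. 2b->1: no, bbab/babb meet in 0. 2b->2: ok.
All examples now run through 3 states with every (state, symbol) defined. Accept strings end in {0}, Reject strings end in {1,2}; accept={0}.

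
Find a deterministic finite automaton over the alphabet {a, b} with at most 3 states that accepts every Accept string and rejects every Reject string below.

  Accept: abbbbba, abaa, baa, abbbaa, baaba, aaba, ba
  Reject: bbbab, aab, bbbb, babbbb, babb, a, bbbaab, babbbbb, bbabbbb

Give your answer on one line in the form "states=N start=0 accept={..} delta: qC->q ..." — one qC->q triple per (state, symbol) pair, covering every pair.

Grow the machine one transition at a time. Run the examples from 0; the earliest place one falls off (shortest prefix, ties alphabetical) gets sent to the lowest-numbered state that keeps every Accept/Reject pair distinguishable — a pair clashes when both reach the same state with identical unread suffix — and to a fresh state only if none does.
a: 0a undefined. 0a->0: ok.
b: 0b undefined. 0b->0: no, abbbbba/bbbab meet in 0. Open state 1: 0b->1.
ba: 1a undefined. 1a->0: no, abaa/a meet in 0. 1a->1: no, abaa/aab meet in 1. Open state 2: 1a->2.
bb: 1b undefined. 1b->0: ok.
baa: 2a undefined. 2a->0: no, abaa/bbbb meet in 0. 2a->1: no, abaa/aab meet in 1. 2a->2: ok.
bab: 2b undefined. 2b->0: no, baaba/bbbab meet in 0. 2b->1: ok.
All examples now run through 3 states with every (state, symbol) defined. Accept strings end in {2}, Reject strings end in {0,1}; accept={2}.

states=3 start=0 accept={2} delta: 0a->0 0b->1 1a->2 1b->0 2a->2 2b->1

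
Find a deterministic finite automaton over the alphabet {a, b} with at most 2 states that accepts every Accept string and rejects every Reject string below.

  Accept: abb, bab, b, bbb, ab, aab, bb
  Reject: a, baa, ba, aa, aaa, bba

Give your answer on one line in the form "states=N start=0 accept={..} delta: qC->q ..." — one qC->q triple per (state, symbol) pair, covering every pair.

Grow the machine one transition at a time. Run the examples from 0; the earliest place one falls off (shortest prefix, ties alphabetical) gets sent to the lowest-numbered state that keeps every Accept/Reject pair distinguishable — a pair clashes when both reach the same state with identical unread suffix — and to a fresh state only if none does.
a: 0a undefined. 0a->0: ok.
b: 0b undefined. 0b->0: no, abb/a meet in 0. Open state 1: 0b->1.
ba: 1a undefined. 1a->0: ok.
bb: 1b undefined. 1b->0: no, abb/a meet in 0. 1b->1: ok.
All examples now run through 2 states with every (state, symbol) defined. Accept strings end in {1}, Reject strings end in {0}; accept={1}.

states=2 start=0 accept={1} delta: 0a->0 0b->1 1a->0 1b->1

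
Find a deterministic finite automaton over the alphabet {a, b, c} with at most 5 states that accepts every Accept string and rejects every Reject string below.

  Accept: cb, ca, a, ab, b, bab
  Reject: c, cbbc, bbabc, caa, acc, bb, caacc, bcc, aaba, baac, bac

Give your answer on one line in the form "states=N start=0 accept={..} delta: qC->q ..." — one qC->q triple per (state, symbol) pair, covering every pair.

Grow the machine one transition at a time. Run the examples from 0; the earliest place one falls off (shortest prefix, ties alphabetical) gets sent to the lowest-numbered state that keeps every Accept/Reject pair distinguishable — a pair clashes when both reach the same state with identical unread suffix — and to a fresh state only if none does.
a: 0a undefined. 0a->0: ok.
b: 0b undefined. 0b->0: no, a/bb meet in 0. Open state 1: 0b->1.
c: 0c undefined. 0c->0: no, ca/c meet in 0. 0c->1: no, cb/bb meet in 1 with "b" left. Open state 2: 0c->2.
ba: 1a undefined. 1a->0: no, a/aaba meet in 0. 1a->1: no, ab/aaba meet in 1. 1a->2: ok.
bb: 1b undefined. 1b->0: no, a/bb meet in 0. 1b->1: no, ab/bb meet in 1. 1b->2: ok.
bc: 1c undefined. 1c->0: ok.
ca: 2a undefined. 2a->0: no, ca/bbabc meet in 0. 2a->1: no, a/baac meet in 0. 2a->2: no, ca/c meet in 2. Open state 3: 2a->3.
cb: 2b undefined. 2b->0: no, cb/cbbc meet in 0. 2b->1: ok.
acc: 2c undefined. 2c->0: no, a/cbbc meet in 0. 2c->1: no, cb/cbbc meet in 1. 2c->2: ok.
caa: 3a undefined. 3a->0: no, a/caa meet in 0. 3a->1: no, cb/caa meet in 1. 3a->2: ok.
baac: 3c undefined. 3c->0: no, a/baac meet in 0. 3c->1: no, cb/baac meet in 1. 3c->2: ok.
bbab: 3b undefined. 3b->0: ok.
All examples now run through 4 states with every (state, symbol) defined. Accept strings end in {0,1,3}, Reject strings end in {2}; accept={0,1,3}.

states=4 start=0 accept={0,1,3} delta: 0a->0 0b->1 0c->2 1a->2 1b->2 1c->0 2a->3 2b->1 2c->2 3a->2 3b->0 3c->2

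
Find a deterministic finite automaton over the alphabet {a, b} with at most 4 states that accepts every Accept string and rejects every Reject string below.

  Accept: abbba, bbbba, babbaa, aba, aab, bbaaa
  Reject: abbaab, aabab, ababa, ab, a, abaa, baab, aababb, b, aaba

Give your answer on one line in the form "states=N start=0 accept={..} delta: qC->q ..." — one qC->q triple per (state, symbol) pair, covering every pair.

states=3 start=0 accept={2} delta: 0a->1 0b->1 1a->2 1b->1 2a->1 2b->2

State merging on the prefix tree: take the shortest (then alphabetical) example prefix whose next move is undefined and point that move at state 0, else 1, else 2, ...; a target is out if some Accept/Reject pair would then sit in one state with the same input left (inseparable). If every existing state is out, open a new one.
a: 0a undefined. 0a->0: no, aba/aaba meet in 0 with "ba" left. Open state 1: 0a->1.
b: 0b undefined. 0b->0: no, bbbba/a meet in 1. 0b->1: ok.
aa: 1a undefined. 1a->0: no, babbaa/abaa meet in 1 with "baa" left. 1a->1: no, aba/aaba meet in 1 with "ba" left. Open state 2: 1a->2.
ab: 1b undefined. 1b->0: no, abbba/ababa meet in 1. 1b->1: ok.
aab: 2b undefined. 2b->0: no, babbaa/abaa meet in 2 with "a" left. 2b->1: no, abbba/ababa meet in 2. 2b->2: ok.
baa: 2a undefined. 2a->0: no, babbaa/abbaab meet in 1. 2a->1: ok.
All examples now run through 3 states with every (state, symbol) defined. Accept strings end in {2}, Reject strings end in {1}; accept={2}.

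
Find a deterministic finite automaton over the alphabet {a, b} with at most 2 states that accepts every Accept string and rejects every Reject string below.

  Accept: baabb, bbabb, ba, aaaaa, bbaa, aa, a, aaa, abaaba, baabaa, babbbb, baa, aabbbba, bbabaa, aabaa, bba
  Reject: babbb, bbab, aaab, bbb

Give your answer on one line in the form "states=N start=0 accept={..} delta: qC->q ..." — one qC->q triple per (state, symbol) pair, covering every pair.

states=2 start=0 accept={0} delta: 0a->0 0b->1 1a->0 1b->0

State merging on the prefix tree: take the shortest (then alphabetical) example prefix whose next move is undefined and point that move at state 0, else 1, else 2, ...; a target is out if some Accept/Reject pair would then sit in one state with the same input left (inseparable). If every existing state is out, open a new one.
a: 0a undefined. 0a->0: ok.
b: 0b undefined. 0b->0: no, baabb/babbb meet in 0. Open state 1: 0b->1.
ba: 1a undefined. 1a->0: ok.
bb: 1b undefined. 1b->0: ok.
All examples now run through 2 states with every (state, symbol) defined. Accept strings end in {0}, Reject strings end in {1}; accept={0}.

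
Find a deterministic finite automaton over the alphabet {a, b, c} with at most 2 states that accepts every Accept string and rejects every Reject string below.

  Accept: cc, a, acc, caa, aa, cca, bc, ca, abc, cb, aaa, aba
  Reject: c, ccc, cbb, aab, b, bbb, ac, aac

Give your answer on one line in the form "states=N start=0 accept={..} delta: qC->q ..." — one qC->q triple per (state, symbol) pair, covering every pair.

states=2 start=0 accept={0} delta: 0a->0 0b->1 0c->1 1a->0 1b->0 1c->0

State merging on the prefix tree: take the shortest (then alphabetical) example prefix whose next move is undefined and point that move at state 0, else 1, else 2, ...; a target is out if some Accept/Reject pair would then sit in one state with the same input left (inseparable). If every existing state is out, open a new one.
a: 0a undefined. 0a->0: ok.
b: 0b undefined. 0b->0: no, a/aab meet in 0. Open state 1: 0b->1.
c: 0c undefined. 0c->0: no, cc/c meet in 0. 0c->1: ok.
bb: 1b undefined. 1b->0: ok.
bc: 1c undefined. 1c->0: ok.
ca: 1a undefined. 1a->0: ok.
All examples now run through 2 states with every (state, symbol) defined. Accept strings end in {0}, Reject strings end in {1}; accept={0}.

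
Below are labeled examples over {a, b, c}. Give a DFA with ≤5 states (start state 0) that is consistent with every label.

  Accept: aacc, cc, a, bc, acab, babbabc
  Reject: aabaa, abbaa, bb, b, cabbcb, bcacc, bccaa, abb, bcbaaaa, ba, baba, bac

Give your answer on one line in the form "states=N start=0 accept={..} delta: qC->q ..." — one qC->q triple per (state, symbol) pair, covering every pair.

states=4 start=0 accept={0,3} delta: 0a->0 0b->1 0c->1 1a->2 1b->1 1c->3 2a->1 2b->3 2c->1 3a->1 3b->2 3c->1

Grow the machine one transition at a time. Run the examples from 0; the earliest place one falls off (shortest prefix, ties alphabetical) gets sent to the lowest-numbered state that keeps every Accept/Reject pair distinguishable — a pair clashes when both reach the same state with identical unread suffix — and to a fresh state only if none does.
a: 0a undefined. 0a->0: ok.
b: 0b undefined. 0b->0: no, a/aabaa meet in 0. Open state 1: 0b->1.
c: 0c undefined. 0c->0: no, acab/b meet in 1. 0c->1: ok.
ba: 1a undefined. 1a->0: no, a/aabaa meet in 0. 1a->1: no, aacc/bac meet in 1 with "c" left. Open state 2: 1a->2.
bb: 1b undefined. 1b->0: no, a/abbaa meet in 0. 1b->1: ok.
bc: 1c undefined. 1c->0: no, aacc/bcacc meet in 0. 1c->1: no, aacc/bb meet in 1. 1c->2: no, aacc/ba meet in 2. Open state 3: 1c->3.
bab: 2b undefined. 2b->0: no, a/baba meet in 0. 2b->1: no, acab/bb meet in 1. 2b->2: no, acab/ba meet in 2. 2b->3: ok.
bac: 2c undefined. 2c->0: no, a/bac meet in 0. 2c->1: ok.
bca: 3a undefined. 3a->0: no, aacc/bcacc meet in 3. 3a->1: ok.
bcb: 3b undefined. 3b->0: no, a/bcbaaaa meet in 0. 3b->1: no, babbabc/bcacc meet in 3 with "c" left. 3b->2: ok.
bcc: 3c undefined. 3c->0: no, a/bcacc meet in 0. 3c->1: ok.
bcba: 2a undefined. 2a->0: no, a/aabaa meet in 0. 2a->1: ok.
All examples now run through 4 states with every (state, symbol) defined. Accept strings end in {0,3}, Reject strings end in {1,2}; accept={0,3}.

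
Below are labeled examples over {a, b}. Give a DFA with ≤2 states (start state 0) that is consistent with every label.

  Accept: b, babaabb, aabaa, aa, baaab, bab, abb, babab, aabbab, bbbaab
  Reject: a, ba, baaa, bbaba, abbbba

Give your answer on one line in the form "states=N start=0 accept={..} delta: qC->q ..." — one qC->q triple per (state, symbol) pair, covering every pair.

Grow the machine one transition at a time. Run the examples from 0; the earliest place one falls off (shortest prefix, ties alphabetical) gets sent to the lowest-numbered state that keeps every Accept/Reject pair distinguishable — a pair clashes when both reach the same state with identical unread suffix — and to a fresh state only if none does.
a: 0a undefined. 0a->0: no, aa/a meet in 0. Open state 1: 0a->1.
b: 0b undefined. 0b->0: ok.
aa: 1a undefined. 1a->0: ok.
ab: 1b undefined. 1b->0: ok.
All examples now run through 2 states with every (state, symbol) defined. Accept strings end in {0}, Reject strings end in {1}; accept={0}.

states=2 start=0 accept={0} delta: 0a->1 0b->0 1a->0 1b->0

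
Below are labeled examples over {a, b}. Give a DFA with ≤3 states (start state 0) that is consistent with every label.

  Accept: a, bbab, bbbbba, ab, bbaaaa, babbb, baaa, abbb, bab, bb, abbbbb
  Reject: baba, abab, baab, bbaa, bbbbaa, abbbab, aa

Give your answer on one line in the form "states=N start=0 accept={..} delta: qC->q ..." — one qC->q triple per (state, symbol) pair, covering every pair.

states=3 start=0 accept={0,1} delta: 0a->1 0b->0 1a->2 1b->1 2a->0 2b->2

Fold the examples into a partial DFA from state 0: repeatedly fix the first undefined (state, symbol) met by the shortest-then-alphabetical prefix, trying targets in increasing order and rejecting any under which an Accept and a Reject string meet in one state with the same remainder; add a state when all current targets are rejected. Accepting states are where Accept strings end.
a: 0a undefined. 0a->0: no, a/aa meet in 0. Open state 1: 0a->1.
b: 0b undefined. 0b->0: ok.
aa: 1a undefined. 1a->0: no, bbaaaa/baab meet in 0. 1a->1: no, a/bbaa meet in 1. Open state 2: 1a->2.
ab: 1b undefined. 1b->0: no, a/baba meet in 1. 1b->1: ok.
abab: 2b undefined. 2b->0: no, bb/abab meet in 0. 2b->1: no, a/abab meet in 1. 2b->2: ok.
baaa: 2a undefined. 2a->0: ok.
All examples now run through 3 states with every (state, symbol) defined. Accept strings end in {0,1}, Reject strings end in {2}; accept={0,1}.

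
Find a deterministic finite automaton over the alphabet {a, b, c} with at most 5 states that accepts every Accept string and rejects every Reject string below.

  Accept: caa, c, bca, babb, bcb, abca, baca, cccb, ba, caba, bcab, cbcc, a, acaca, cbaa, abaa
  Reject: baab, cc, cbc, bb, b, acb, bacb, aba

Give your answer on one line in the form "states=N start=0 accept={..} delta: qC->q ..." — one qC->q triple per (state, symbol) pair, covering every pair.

states=3 start=0 accept={1,2} delta: 0a->1 0b->0 0c->2 1a->0 1b->1 1c->0 2a->2 2b->2 2c->0

Fold the examples into a partial DFA from state 0: repeatedly fix the first undefined (state, symbol) met by the shortest-then-alphabetical prefix, trying targets in increasing order and rejecting any under which an Accept and a Reject string meet in one state with the same remainder; add a state when all current targets are rejected. Accepting states are where Accept strings end.
a: 0a undefined. 0a->0: no, ba/aba meet in 0 with "ba" left. Open state 1: 0a->1.
b: 0b undefined. 0b->0: ok.
c: 0c undefined. 0c->0: no, c/cc meet in 0. 0c->1: no, bcab/baab meet in 1 with "ab" left. Open state 2: 0c->2.
ab: 1b undefined. 1b->0: no, babb/bb meet in 0. 1b->1: ok.
ac: 1c undefined. 1c->0: ok.
ca: 2a undefined. 2a->0: no, bca/bb meet in 0. 2a->1: no, caa/aba meet in 1 with "a" left. 2a->2: ok.
cb: 2b undefined. 2b->0: no, caa/cbc meet in 2. 2b->1: no, caba/aba meet in 1 with "a" left. 2b->2: ok.
cc: 2c undefined. 2c->0: ok.
aba: 1a undefined. 1a->0: ok.
All examples now run through 3 states with every (state, symbol) defined. Accept strings end in {1,2}, Reject strings end in {0}; accept={1,2}.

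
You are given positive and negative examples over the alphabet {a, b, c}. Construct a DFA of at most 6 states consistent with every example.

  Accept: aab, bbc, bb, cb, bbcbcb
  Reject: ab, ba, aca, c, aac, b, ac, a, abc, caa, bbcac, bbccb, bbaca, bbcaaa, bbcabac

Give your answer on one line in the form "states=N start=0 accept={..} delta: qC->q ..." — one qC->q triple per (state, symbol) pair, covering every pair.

Fold the examples into a partial DFA from state 0: repeatedly fix the first undefined (state, symbol) met by the shortest-then-alphabetical prefix, trying targets in increasing order and rejecting any under which an Accept and a Reject string meet in one state with the same remainder; add a state when all current targets are rejected. Accepting states are where Accept strings end.
a: 0a undefined. 0a->0: no, aab/ab meet in 0 with "b" left. Open state 1: 0a->1.
b: 0b undefined. 0b->0: no, bbc/c meet in 0 with "c" left. 0b->1: no, bbc/abc meet in 1 with "bc" left. Open state 2: 0b->2.
c: 0c undefined. 0c->0: no, cb/b meet in 2. 0c->1: no, cb/ab meet in 1 with "b" left. 0c->2: ok.
aa: 1a undefined. 1a->0: no, aab/c meet in 2. 1a->1: no, aab/ab meet in 1 with "b" left. 1a->2: ok.
ab: 1b undefined. 1b->0: ok.
ac: 1c undefined. 1c->0: ok.
ba: 2a undefined. 2a->0: ok.
bb: 2b undefined. 2b->0: no, aab/ab meet in 0. 2b->1: no, aab/aca meet in 1. 2b->2: no, aab/c meet in 2. Open state 3: 2b->3.
aac: 2c undefined. 2c->0: ok.
bba: 3a undefined. 3a->0: ok.
bbc: 3c undefined. 3c->0: no, aab/bbccb meet in 3. 3c->1: no, bbc/aca meet in 1. 3c->2: no, bbc/c meet in 2. 3c->3: ok.
bbcb: 3b undefined. 3b->0: ok.
All examples now run through 4 states with every (state, symbol) defined. Accept strings end in {3}, Reject strings end in {0,1,2}; accept={3}.

states=4 start=0 accept={3} delta: 0a->1 0b->2 0c->2 1a->2 1b->0 1c->0 2a->0 2b->3 2c->0 3a->0 3b->0 3c->3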